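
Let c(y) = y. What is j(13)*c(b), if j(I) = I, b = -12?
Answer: -156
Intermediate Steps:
j(13)*c(b) = 13*(-12) = -156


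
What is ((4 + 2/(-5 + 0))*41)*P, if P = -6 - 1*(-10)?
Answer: 2952/5 ≈ 590.40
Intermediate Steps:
P = 4 (P = -6 + 10 = 4)
((4 + 2/(-5 + 0))*41)*P = ((4 + 2/(-5 + 0))*41)*4 = ((4 + 2/(-5))*41)*4 = ((4 + 2*(-⅕))*41)*4 = ((4 - ⅖)*41)*4 = ((18/5)*41)*4 = (738/5)*4 = 2952/5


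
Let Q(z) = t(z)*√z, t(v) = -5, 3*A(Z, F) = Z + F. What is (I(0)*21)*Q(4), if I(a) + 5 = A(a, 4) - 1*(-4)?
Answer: -70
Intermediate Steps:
A(Z, F) = F/3 + Z/3 (A(Z, F) = (Z + F)/3 = (F + Z)/3 = F/3 + Z/3)
I(a) = ⅓ + a/3 (I(a) = -5 + (((⅓)*4 + a/3) - 1*(-4)) = -5 + ((4/3 + a/3) + 4) = -5 + (16/3 + a/3) = ⅓ + a/3)
Q(z) = -5*√z
(I(0)*21)*Q(4) = ((⅓ + (⅓)*0)*21)*(-5*√4) = ((⅓ + 0)*21)*(-5*2) = ((⅓)*21)*(-10) = 7*(-10) = -70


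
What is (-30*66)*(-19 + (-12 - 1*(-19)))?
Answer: 23760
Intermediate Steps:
(-30*66)*(-19 + (-12 - 1*(-19))) = -1980*(-19 + (-12 + 19)) = -1980*(-19 + 7) = -1980*(-12) = 23760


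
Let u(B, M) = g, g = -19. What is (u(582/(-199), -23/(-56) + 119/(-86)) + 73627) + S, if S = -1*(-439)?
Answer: 74047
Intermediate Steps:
S = 439
u(B, M) = -19
(u(582/(-199), -23/(-56) + 119/(-86)) + 73627) + S = (-19 + 73627) + 439 = 73608 + 439 = 74047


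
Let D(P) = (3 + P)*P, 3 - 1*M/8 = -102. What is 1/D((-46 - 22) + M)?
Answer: 1/598300 ≈ 1.6714e-6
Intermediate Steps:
M = 840 (M = 24 - 8*(-102) = 24 + 816 = 840)
D(P) = P*(3 + P)
1/D((-46 - 22) + M) = 1/(((-46 - 22) + 840)*(3 + ((-46 - 22) + 840))) = 1/((-68 + 840)*(3 + (-68 + 840))) = 1/(772*(3 + 772)) = 1/(772*775) = 1/598300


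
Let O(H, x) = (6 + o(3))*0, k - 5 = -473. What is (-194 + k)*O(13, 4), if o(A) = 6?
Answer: 0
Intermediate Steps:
k = -468 (k = 5 - 473 = -468)
O(H, x) = 0 (O(H, x) = (6 + 6)*0 = 12*0 = 0)
(-194 + k)*O(13, 4) = (-194 - 468)*0 = -662*0 = 0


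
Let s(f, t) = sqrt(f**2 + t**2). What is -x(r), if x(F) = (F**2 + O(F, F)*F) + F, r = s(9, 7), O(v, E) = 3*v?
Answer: -520 - sqrt(130) ≈ -531.40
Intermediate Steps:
r = sqrt(130) (r = sqrt(9**2 + 7**2) = sqrt(81 + 49) = sqrt(130) ≈ 11.402)
x(F) = F + 4*F**2 (x(F) = (F**2 + (3*F)*F) + F = (F**2 + 3*F**2) + F = 4*F**2 + F = F + 4*F**2)
-x(r) = -sqrt(130)*(1 + 4*sqrt(130))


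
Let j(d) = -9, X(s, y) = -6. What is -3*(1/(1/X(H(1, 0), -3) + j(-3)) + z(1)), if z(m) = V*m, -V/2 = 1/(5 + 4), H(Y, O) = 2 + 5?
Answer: 164/165 ≈ 0.99394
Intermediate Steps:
H(Y, O) = 7
V = -2/9 (V = -2/(5 + 4) = -2/9 ≈ -0.22222)
z(m) = -2*m/9
-3*(1/(1/X(H(1, 0), -3) + j(-3)) + z(1)) = -3*(1/(1/(-6) - 9) - 2/9*1) = -3*(1/(-1/6 - 9) - 2/9) = -3*(1/(-55/6) - 2/9) = -3*(-6/55 - 2/9) = -3*(-164/495) = 164/165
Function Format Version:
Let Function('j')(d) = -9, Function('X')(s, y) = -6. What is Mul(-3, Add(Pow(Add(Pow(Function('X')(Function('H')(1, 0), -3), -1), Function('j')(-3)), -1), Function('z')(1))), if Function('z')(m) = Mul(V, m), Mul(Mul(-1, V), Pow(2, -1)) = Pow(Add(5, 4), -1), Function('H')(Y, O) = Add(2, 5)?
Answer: Rational(164, 165) ≈ 0.99394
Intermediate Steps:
Function('H')(Y, O) = 7
V = Rational(-2, 9) (V = Mul(-2, Pow(Add(5, 4), -1)) = Mul(-2, Pow(9, -1)) = Mul(-2, Rational(1, 9)) = Rational(-2, 9) ≈ -0.22222)
Function('z')(m) = Mul(Rational(-2, 9), m)
Mul(-3, Add(Pow(Add(Pow(Function('X')(Function('H')(1, 0), -3), -1), Function('j')(-3)), -1), Function('z')(1))) = Mul(-3, Add(Pow(Add(Pow(-6, -1), -9), -1), Mul(Rational(-2, 9), 1))) = Mul(-3, Add(Pow(Add(Rational(-1, 6), -9), -1), Rational(-2, 9))) = Mul(-3, Add(Pow(Rational(-55, 6), -1), Rational(-2, 9))) = Mul(-3, Add(Rational(-6, 55), Rational(-2, 9))) = Mul(-3, Rational(-164, 495)) = Rational(164, 165)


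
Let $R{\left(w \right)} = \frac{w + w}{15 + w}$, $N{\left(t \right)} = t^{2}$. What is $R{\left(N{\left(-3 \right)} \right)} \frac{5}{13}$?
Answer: $\frac{15}{52} \approx 0.28846$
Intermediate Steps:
$R{\left(w \right)} = \frac{2 w}{15 + w}$
$R{\left(N{\left(-3 \right)} \right)} \frac{5}{13} = \frac{2 \left(-3\right)^{2}}{15 + \left(-3\right)^{2}} \cdot \frac{5}{13} = 2 \cdot 9 \frac{1}{15 + 9} \cdot 5 \cdot \frac{1}{13} = 2 \cdot 9 \cdot \frac{1}{24} \cdot \frac{5}{13} = \frac{3}{4} \cdot \frac{5}{13} = \frac{15}{52}$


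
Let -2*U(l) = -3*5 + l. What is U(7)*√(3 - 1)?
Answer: 4*√2 ≈ 5.6569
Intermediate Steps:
U(l) = 15/2 - l/2 (U(l) = -(-3*5 + l)/2 = -(-15 + l)/2 = 15/2 - l/2)
U(7)*√(3 - 1) = (15/2 - ½*7)*√(3 - 1) = (15/2 - 7/2)*√2 = 4*√2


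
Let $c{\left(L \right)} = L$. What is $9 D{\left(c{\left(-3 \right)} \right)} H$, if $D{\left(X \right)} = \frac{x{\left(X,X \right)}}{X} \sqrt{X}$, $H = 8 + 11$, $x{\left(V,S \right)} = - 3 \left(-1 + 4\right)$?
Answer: $513 i \sqrt{3} \approx 888.54 i$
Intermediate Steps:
$x{\left(V,S \right)} = -9$ ($x{\left(V,S \right)} = \left(-3\right) 3 = -9$)
$H = 19$
$D{\left(X \right)} = - \frac{9}{\sqrt{X}}$ ($D{\left(X \right)} = - \frac{9}{X} \sqrt{X} = - \frac{9}{\sqrt{X}}$)
$9 D{\left(c{\left(-3 \right)} \right)} H = 9 \left(- \frac{9}{i \sqrt{3}}\right) 19 = 9 \left(- 9 \left(- \frac{i \sqrt{3}}{3}\right)\right) 19 = 9 \cdot 3 i \sqrt{3} \cdot 19 = 27 i \sqrt{3} \cdot 19 = 513 i \sqrt{3}$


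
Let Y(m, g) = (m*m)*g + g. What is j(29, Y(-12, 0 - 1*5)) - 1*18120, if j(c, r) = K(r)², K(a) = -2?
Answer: -18116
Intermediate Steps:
Y(m, g) = g + g*m² (Y(m, g) = m²*g + g = g*m² + g = g + g*m²)
j(c, r) = 4 (j(c, r) = (-2)² = 4)
j(29, Y(-12, 0 - 1*5)) - 1*18120 = 4 - 1*18120 = 4 - 18120 = -18116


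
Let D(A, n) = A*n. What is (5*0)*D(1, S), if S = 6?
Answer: 0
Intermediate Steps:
(5*0)*D(1, S) = (5*0)*(1*6) = 0*6 = 0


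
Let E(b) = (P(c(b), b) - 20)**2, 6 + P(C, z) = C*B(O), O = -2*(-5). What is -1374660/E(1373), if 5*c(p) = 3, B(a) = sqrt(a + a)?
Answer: -733724775/349448 - 67014675*sqrt(5)/349448 ≈ -2528.5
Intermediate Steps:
O = 10
B(a) = sqrt(2)*sqrt(a) (B(a) = sqrt(2*a) = sqrt(2)*sqrt(a))
c(p) = 3/5 (c(p) = (1/5)*3 = 3/5)
P(C, z) = -6 + 2*C*sqrt(5) (P(C, z) = -6 + C*(sqrt(2)*sqrt(10)) = -6 + C*(2*sqrt(5)) = -6 + 2*C*sqrt(5))
E(b) = (-26 + 6*sqrt(5)/5)**2 (E(b) = ((-6 + 2*(3/5)*sqrt(5)) - 20)**2 = ((-6 + 6*sqrt(5)/5) - 20)**2 = (-26 + 6*sqrt(5)/5)**2)
-1374660/E(1373) = -1374660/(3416/5 - 312*sqrt(5)/5)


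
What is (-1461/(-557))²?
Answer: 2134521/310249 ≈ 6.8800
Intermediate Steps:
(-1461/(-557))² = (-1461*(-1/557))² = (1461/557)² = 2134521/310249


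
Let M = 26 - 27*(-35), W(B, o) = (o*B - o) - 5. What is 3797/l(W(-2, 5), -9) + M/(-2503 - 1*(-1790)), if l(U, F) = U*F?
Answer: 2532481/128340 ≈ 19.733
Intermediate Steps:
W(B, o) = -5 - o + B*o (W(B, o) = (B*o - o) - 5 = (-o + B*o) - 5 = -5 - o + B*o)
l(U, F) = F*U
M = 971 (M = 26 + 945 = 971)
3797/l(W(-2, 5), -9) + M/(-2503 - 1*(-1790)) = 3797/((-9*(-5 - 1*5 - 2*5))) + 971/(-2503 - 1*(-1790)) = 3797/((-9*(-5 - 5 - 10))) + 971/(-2503 + 1790) = 3797/((-9*(-20))) + 971/(-713) = 3797/180 + 971*(-1/713) = 3797*(1/180) - 971/713 = 3797/180 - 971/713 = 2532481/128340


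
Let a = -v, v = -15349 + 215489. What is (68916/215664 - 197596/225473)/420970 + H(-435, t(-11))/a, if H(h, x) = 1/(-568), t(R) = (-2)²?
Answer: -6369742157613191/4848019304044508400160 ≈ -1.3139e-6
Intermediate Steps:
t(R) = 4
v = 200140
a = -200140 (a = -1*200140 = -200140)
H(h, x) = -1/568
(68916/215664 - 197596/225473)/420970 + H(-435, t(-11))/a = (68916/215664 - 197596/225473)/420970 - 1/568/(-200140) = (68916*(1/215664) - 197596*1/225473)*(1/420970) - 1/568*(-1/200140) = (5743/17972 - 197596/225473)*(1/420970) + 1/113679520 = -2256303873/4052200756*1/420970 + 1/113679520 = -2256303873/1705854952253320 + 1/113679520 = -6369742157613191/4848019304044508400160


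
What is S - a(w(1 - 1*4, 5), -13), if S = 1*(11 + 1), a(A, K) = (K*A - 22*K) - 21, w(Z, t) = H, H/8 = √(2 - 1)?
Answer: -149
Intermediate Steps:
H = 8 (H = 8*√(2 - 1) = 8*√1 = 8*1 = 8)
w(Z, t) = 8
a(A, K) = -21 - 22*K + A*K (a(A, K) = (A*K - 22*K) - 21 = (-22*K + A*K) - 21 = -21 - 22*K + A*K)
S = 12 (S = 1*12 = 12)
S - a(w(1 - 1*4, 5), -13) = 12 - (-21 - 22*(-13) + 8*(-13)) = 12 - (-21 + 286 - 104) = 12 - 1*161 = 12 - 161 = -149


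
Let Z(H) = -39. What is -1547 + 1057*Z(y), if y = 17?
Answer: -42770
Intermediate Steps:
-1547 + 1057*Z(y) = -1547 + 1057*(-39) = -1547 - 41223 = -42770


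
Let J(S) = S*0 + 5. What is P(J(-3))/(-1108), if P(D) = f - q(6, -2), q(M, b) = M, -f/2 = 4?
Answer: 7/554 ≈ 0.012635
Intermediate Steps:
f = -8 (f = -2*4 = -8)
J(S) = 5 (J(S) = 0 + 5 = 5)
P(D) = -14 (P(D) = -8 - 1*6 = -8 - 6 = -14)
P(J(-3))/(-1108) = -14/(-1108) = -14*(-1/1108) = 7/554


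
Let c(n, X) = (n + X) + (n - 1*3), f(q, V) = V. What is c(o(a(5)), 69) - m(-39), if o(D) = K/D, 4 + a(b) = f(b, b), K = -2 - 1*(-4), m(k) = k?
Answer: 109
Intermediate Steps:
K = 2 (K = -2 + 4 = 2)
a(b) = -4 + b
o(D) = 2/D
c(n, X) = -3 + X + 2*n (c(n, X) = (X + n) + (n - 3) = (X + n) + (-3 + n) = -3 + X + 2*n)
c(o(a(5)), 69) - m(-39) = (-3 + 69 + 2*(2/(-4 + 5))) - 1*(-39) = (-3 + 69 + 2*(2/1)) + 39 = (-3 + 69 + 2*(2*1)) + 39 = (-3 + 69 + 2*2) + 39 = (-3 + 69 + 4) + 39 = 70 + 39 = 109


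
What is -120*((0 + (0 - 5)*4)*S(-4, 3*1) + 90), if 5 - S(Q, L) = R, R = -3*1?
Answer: 8400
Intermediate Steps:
R = -3
S(Q, L) = 8 (S(Q, L) = 5 - 1*(-3) = 5 + 3 = 8)
-120*((0 + (0 - 5)*4)*S(-4, 3*1) + 90) = -120*((0 + (0 - 5)*4)*8 + 90) = -120*((0 - 5*4)*8 + 90) = -120*((0 - 20)*8 + 90) = -120*(-20*8 + 90) = -120*(-160 + 90) = -120*(-70) = 8400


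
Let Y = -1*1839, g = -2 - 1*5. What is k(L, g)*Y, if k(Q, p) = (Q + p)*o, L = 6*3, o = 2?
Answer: -40458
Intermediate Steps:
L = 18
g = -7 (g = -2 - 5 = -7)
k(Q, p) = 2*Q + 2*p (k(Q, p) = (Q + p)*2 = 2*Q + 2*p)
Y = -1839
k(L, g)*Y = (2*18 + 2*(-7))*(-1839) = (36 - 14)*(-1839) = 22*(-1839) = -40458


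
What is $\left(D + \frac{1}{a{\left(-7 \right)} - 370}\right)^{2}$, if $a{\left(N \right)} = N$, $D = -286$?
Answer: $\frac{11625799329}{142129} \approx 81798.0$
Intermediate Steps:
$\left(D + \frac{1}{a{\left(-7 \right)} - 370}\right)^{2} = \left(-286 + \frac{1}{-7 - 370}\right)^{2} = \left(-286 + \frac{1}{-377}\right)^{2} = \left(-286 - \frac{1}{377}\right)^{2} = \left(- \frac{107823}{377}\right)^{2} = \frac{11625799329}{142129}$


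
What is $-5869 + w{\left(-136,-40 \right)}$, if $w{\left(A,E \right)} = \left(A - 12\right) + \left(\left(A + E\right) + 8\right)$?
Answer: $-6185$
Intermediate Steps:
$w{\left(A,E \right)} = -4 + E + 2 A$ ($w{\left(A,E \right)} = \left(-12 + A\right) + \left(8 + A + E\right) = -4 + E + 2 A$)
$-5869 + w{\left(-136,-40 \right)} = -5869 - 316 = -6185$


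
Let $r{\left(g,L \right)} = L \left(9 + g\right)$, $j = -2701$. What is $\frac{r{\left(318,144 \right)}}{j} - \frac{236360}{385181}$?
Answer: $- \frac{18775811288}{1040373881} \approx -18.047$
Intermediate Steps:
$\frac{r{\left(318,144 \right)}}{j} - \frac{236360}{385181} = \frac{144 \left(9 + 318\right)}{-2701} - \frac{236360}{385181} = 144 \cdot 327 \left(- \frac{1}{2701}\right) - \frac{236360}{385181} = 47088 \left(- \frac{1}{2701}\right) - \frac{236360}{385181} = - \frac{47088}{2701} - \frac{236360}{385181} = - \frac{18775811288}{1040373881}$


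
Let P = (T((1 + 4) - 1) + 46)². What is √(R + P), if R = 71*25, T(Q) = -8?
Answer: √3219 ≈ 56.736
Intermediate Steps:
P = 1444 (P = (-8 + 46)² = 38² = 1444)
R = 1775
√(R + P) = √(1775 + 1444) = √3219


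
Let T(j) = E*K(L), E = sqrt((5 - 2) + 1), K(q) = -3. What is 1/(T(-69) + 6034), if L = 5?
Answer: 1/6028 ≈ 0.00016589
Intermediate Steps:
E = 2 (E = sqrt(3 + 1) = sqrt(4) = 2)
T(j) = -6 (T(j) = 2*(-3) = -6)
1/(T(-69) + 6034) = 1/(-6 + 6034) = 1/6028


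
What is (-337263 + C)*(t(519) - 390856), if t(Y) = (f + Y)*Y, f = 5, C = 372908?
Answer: -4238190500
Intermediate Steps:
t(Y) = Y*(5 + Y) (t(Y) = (5 + Y)*Y = Y*(5 + Y))
(-337263 + C)*(t(519) - 390856) = (-337263 + 372908)*(519*(5 + 519) - 390856) = 35645*(519*524 - 390856) = 35645*(271956 - 390856) = 35645*(-118900) = -4238190500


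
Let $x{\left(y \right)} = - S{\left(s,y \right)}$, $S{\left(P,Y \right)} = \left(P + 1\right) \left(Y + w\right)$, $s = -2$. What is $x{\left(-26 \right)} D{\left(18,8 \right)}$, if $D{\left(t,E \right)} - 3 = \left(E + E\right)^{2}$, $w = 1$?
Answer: $-6475$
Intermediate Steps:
$S{\left(P,Y \right)} = \left(1 + P\right) \left(1 + Y\right)$ ($S{\left(P,Y \right)} = \left(P + 1\right) \left(Y + 1\right) = \left(1 + P\right) \left(1 + Y\right)$)
$D{\left(t,E \right)} = 3 + 4 E^{2}$ ($D{\left(t,E \right)} = 3 + \left(E + E\right)^{2} = 3 + \left(2 E\right)^{2} = 3 + 4 E^{2}$)
$x{\left(y \right)} = 1 + y$ ($x{\left(y \right)} = - (1 - 2 + y - 2 y) = - (-1 - y) = 1 + y$)
$x{\left(-26 \right)} D{\left(18,8 \right)} = \left(1 - 26\right) \left(3 + 4 \cdot 8^{2}\right) = - 25 \left(3 + 4 \cdot 64\right) = - 25 \left(3 + 256\right) = \left(-25\right) 259 = -6475$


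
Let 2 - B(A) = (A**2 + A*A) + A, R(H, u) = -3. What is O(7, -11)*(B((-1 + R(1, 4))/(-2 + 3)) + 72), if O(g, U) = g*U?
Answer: -3542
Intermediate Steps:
B(A) = 2 - A - 2*A**2 (B(A) = 2 - ((A**2 + A*A) + A) = 2 - ((A**2 + A**2) + A) = 2 - (2*A**2 + A) = 2 - (A + 2*A**2) = 2 + (-A - 2*A**2) = 2 - A - 2*A**2)
O(g, U) = U*g
O(7, -11)*(B((-1 + R(1, 4))/(-2 + 3)) + 72) = (-11*7)*((2 - (-1 - 3)/(-2 + 3) - 2*(-1 - 3)**2/(-2 + 3)**2) + 72) = -77*((2 - (-4)/1 - 2*(-4/1)**2) + 72) = -77*((2 - (-4) - 2*(-4*1)**2) + 72) = -77*((2 - 1*(-4) - 2*(-4)**2) + 72) = -77*((2 + 4 - 2*16) + 72) = -77*((2 + 4 - 32) + 72) = -77*(-26 + 72) = -77*46 = -3542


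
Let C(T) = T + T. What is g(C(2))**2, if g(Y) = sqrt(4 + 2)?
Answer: 6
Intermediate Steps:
C(T) = 2*T
g(Y) = sqrt(6)
g(C(2))**2 = (sqrt(6))**2 = 6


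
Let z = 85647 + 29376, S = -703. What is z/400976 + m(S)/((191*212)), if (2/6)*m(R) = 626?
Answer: 1352636061/4059080048 ≈ 0.33324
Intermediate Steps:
m(R) = 1878 (m(R) = 3*626 = 1878)
z = 115023
z/400976 + m(S)/((191*212)) = 115023/400976 + 1878/((191*212)) = 115023*(1/400976) + 1878/40492 = 115023/400976 + 1878*(1/40492) = 115023/400976 + 939/20246 = 1352636061/4059080048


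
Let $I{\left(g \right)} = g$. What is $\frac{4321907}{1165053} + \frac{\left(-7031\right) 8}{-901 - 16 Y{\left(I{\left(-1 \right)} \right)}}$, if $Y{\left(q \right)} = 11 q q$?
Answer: $\frac{23395531661}{418254027} \approx 55.936$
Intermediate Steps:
$Y{\left(q \right)} = 11 q^{2}$
$\frac{4321907}{1165053} + \frac{\left(-7031\right) 8}{-901 - 16 Y{\left(I{\left(-1 \right)} \right)}} = \frac{4321907}{1165053} + \frac{\left(-7031\right) 8}{-901 - 16 \cdot 11 \left(-1\right)^{2}} = 4321907 \cdot \frac{1}{1165053} - \frac{56248}{-901 - 16 \cdot 11 \cdot 1} = \frac{4321907}{1165053} - \frac{56248}{-901 - 176} = \frac{4321907}{1165053} - \frac{56248}{-1077} = \frac{4321907}{1165053} - - \frac{56248}{1077} = \frac{4321907}{1165053} + \frac{56248}{1077} = \frac{23395531661}{418254027}$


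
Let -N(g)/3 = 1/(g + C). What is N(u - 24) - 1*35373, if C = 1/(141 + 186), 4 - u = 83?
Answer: -1191361659/33680 ≈ -35373.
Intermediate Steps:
u = -79 (u = 4 - 1*83 = 4 - 83 = -79)
C = 1/327 ≈ 0.0030581
N(g) = -3/(1/327 + g) (N(g) = -3/(g + 1/327) = -3/(1/327 + g))
N(u - 24) - 1*35373 = -981/(1 + 327*(-79 - 24)) - 1*35373 = -981/(1 + 327*(-103)) - 35373 = -981/(1 - 33681) - 35373 = -981/(-33680) - 35373 = -981*(-1/33680) - 35373 = 981/33680 - 35373 = -1191361659/33680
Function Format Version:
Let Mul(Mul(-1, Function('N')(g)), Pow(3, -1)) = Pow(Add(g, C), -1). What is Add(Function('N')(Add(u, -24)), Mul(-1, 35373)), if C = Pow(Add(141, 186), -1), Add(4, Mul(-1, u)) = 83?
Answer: Rational(-1191361659, 33680) ≈ -35373.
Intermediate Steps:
u = -79 (u = Add(4, Mul(-1, 83)) = Add(4, -83) = -79)
C = Rational(1, 327) (C = Pow(327, -1) = Rational(1, 327) ≈ 0.0030581)
Function('N')(g) = Mul(-3, Pow(Add(Rational(1, 327), g), -1)) (Function('N')(g) = Mul(-3, Pow(Add(g, Rational(1, 327)), -1)) = Mul(-3, Pow(Add(Rational(1, 327), g), -1)))
Add(Function('N')(Add(u, -24)), Mul(-1, 35373)) = Add(Mul(-981, Pow(Add(1, Mul(327, Add(-79, -24))), -1)), Mul(-1, 35373)) = Add(Mul(-981, Pow(Add(1, Mul(327, -103)), -1)), -35373) = Add(Mul(-981, Pow(Add(1, -33681), -1)), -35373) = Add(Mul(-981, Pow(-33680, -1)), -35373) = Add(Mul(-981, Rational(-1, 33680)), -35373) = Add(Rational(981, 33680), -35373) = Rational(-1191361659, 33680)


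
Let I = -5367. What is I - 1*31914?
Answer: -37281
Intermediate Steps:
I - 1*31914 = -5367 - 1*31914 = -5367 - 31914 = -37281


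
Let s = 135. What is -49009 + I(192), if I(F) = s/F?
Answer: -3136531/64 ≈ -49008.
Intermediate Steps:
I(F) = 135/F
-49009 + I(192) = -49009 + 135/192 = -49009 + 135*(1/192) = -49009 + 45/64 = -3136531/64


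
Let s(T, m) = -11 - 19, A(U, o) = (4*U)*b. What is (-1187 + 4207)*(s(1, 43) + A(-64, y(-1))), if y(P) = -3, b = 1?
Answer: -863720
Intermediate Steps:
A(U, o) = 4*U (A(U, o) = (4*U)*1 = 4*U)
s(T, m) = -30
(-1187 + 4207)*(s(1, 43) + A(-64, y(-1))) = (-1187 + 4207)*(-30 + 4*(-64)) = 3020*(-30 - 256) = 3020*(-286) = -863720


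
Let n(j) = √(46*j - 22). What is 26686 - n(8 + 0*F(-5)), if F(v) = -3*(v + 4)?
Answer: 26686 - √346 ≈ 26667.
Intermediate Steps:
F(v) = -12 - 3*v (F(v) = -3*(4 + v) = -12 - 3*v)
n(j) = √(-22 + 46*j)
26686 - n(8 + 0*F(-5)) = 26686 - √(-22 + 46*(8 + 0*(-12 - 3*(-5)))) = 26686 - √(-22 + 46*(8 + 0*(-12 + 15))) = 26686 - √(-22 + 46*(8 + 0*3)) = 26686 - √(-22 + 46*(8 + 0)) = 26686 - √(-22 + 46*8) = 26686 - √(-22 + 368) = 26686 - √346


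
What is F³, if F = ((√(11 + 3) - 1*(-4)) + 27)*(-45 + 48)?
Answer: 839511 + 78219*√14 ≈ 1.1322e+6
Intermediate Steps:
F = 93 + 3*√14 (F = ((√14 + 4) + 27)*3 = ((4 + √14) + 27)*3 = (31 + √14)*3 = 93 + 3*√14 ≈ 104.22)
F³ = (93 + 3*√14)³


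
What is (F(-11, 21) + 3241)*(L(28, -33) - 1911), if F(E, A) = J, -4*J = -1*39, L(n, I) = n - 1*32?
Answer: -24900745/4 ≈ -6.2252e+6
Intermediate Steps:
L(n, I) = -32 + n (L(n, I) = n - 32 = -32 + n)
J = 39/4 (J = -(-1)*39/4 = -¼*(-39) = 39/4 ≈ 9.7500)
F(E, A) = 39/4
(F(-11, 21) + 3241)*(L(28, -33) - 1911) = (39/4 + 3241)*((-32 + 28) - 1911) = 13003*(-4 - 1911)/4 = (13003/4)*(-1915) = -24900745/4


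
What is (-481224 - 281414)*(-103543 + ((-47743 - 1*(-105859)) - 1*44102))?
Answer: 68278217502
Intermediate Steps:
(-481224 - 281414)*(-103543 + ((-47743 - 1*(-105859)) - 1*44102)) = -762638*(-103543 + ((-47743 + 105859) - 44102)) = -762638*(-103543 + (58116 - 44102)) = -762638*(-103543 + 14014) = -762638*(-89529) = 68278217502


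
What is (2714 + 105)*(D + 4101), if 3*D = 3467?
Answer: 44455630/3 ≈ 1.4819e+7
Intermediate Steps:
D = 3467/3 (D = (⅓)*3467 = 3467/3 ≈ 1155.7)
(2714 + 105)*(D + 4101) = (2714 + 105)*(3467/3 + 4101) = 2819*(15770/3) = 44455630/3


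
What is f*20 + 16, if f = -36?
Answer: -704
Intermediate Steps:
f*20 + 16 = -36*20 + 16 = -720 + 16 = -704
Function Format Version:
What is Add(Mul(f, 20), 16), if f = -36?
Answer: -704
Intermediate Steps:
Add(Mul(f, 20), 16) = Add(Mul(-36, 20), 16) = Add(-720, 16) = -704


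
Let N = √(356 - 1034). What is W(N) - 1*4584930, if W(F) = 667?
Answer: -4584263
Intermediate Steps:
N = I*√678 (N = √(-678) = I*√678 ≈ 26.038*I)
W(N) - 1*4584930 = 667 - 1*4584930 = 667 - 4584930 = -4584263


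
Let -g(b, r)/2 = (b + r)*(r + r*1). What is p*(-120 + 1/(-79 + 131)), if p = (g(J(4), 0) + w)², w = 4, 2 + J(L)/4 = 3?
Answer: -24956/13 ≈ -1919.7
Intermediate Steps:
J(L) = 4 (J(L) = -8 + 4*3 = -8 + 12 = 4)
g(b, r) = -4*r*(b + r) (g(b, r) = -2*(b + r)*(r + r*1) = -2*(b + r)*(r + r) = -2*(b + r)*2*r = -4*r*(b + r))
p = 16 (p = (-4*0*(4 + 0) + 4)² = (-4*0*4 + 4)² = (0 + 4)² = 4² = 16)
p*(-120 + 1/(-79 + 131)) = 16*(-120 + 1/(-79 + 131)) = 16*(-120 + 1/52) = 16*(-6239/52) = -24956/13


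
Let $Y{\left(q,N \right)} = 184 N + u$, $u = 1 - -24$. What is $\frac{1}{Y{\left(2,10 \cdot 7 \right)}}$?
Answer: $\frac{1}{12905} \approx 7.7489 \cdot 10^{-5}$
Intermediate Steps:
$u = 25$ ($u = 1 + 24 = 25$)
$Y{\left(q,N \right)} = 25 + 184 N$ ($Y{\left(q,N \right)} = 184 N + 25 = 25 + 184 N$)
$\frac{1}{Y{\left(2,10 \cdot 7 \right)}} = \frac{1}{25 + 184 \cdot 10 \cdot 7} = \frac{1}{25 + 184 \cdot 70} = \frac{1}{25 + 12880} = \frac{1}{12905}$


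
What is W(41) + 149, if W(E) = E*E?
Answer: 1830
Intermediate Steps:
W(E) = E**2
W(41) + 149 = 41**2 + 149 = 1681 + 149 = 1830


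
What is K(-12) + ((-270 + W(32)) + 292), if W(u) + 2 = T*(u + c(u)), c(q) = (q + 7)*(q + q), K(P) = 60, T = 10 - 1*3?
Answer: 17776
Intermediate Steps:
T = 7 (T = 10 - 3 = 7)
c(q) = 2*q*(7 + q) (c(q) = (7 + q)*(2*q) = 2*q*(7 + q))
W(u) = -2 + 7*u + 14*u*(7 + u) (W(u) = -2 + 7*(u + 2*u*(7 + u)) = -2 + (7*u + 14*u*(7 + u)) = -2 + 7*u + 14*u*(7 + u))
K(-12) + ((-270 + W(32)) + 292) = 60 + ((-270 + (-2 + 14*32² + 105*32)) + 292) = 60 + ((-270 + (-2 + 14*1024 + 3360)) + 292) = 60 + ((-270 + (-2 + 14336 + 3360)) + 292) = 60 + ((-270 + 17694) + 292) = 60 + (17424 + 292) = 60 + 17716 = 17776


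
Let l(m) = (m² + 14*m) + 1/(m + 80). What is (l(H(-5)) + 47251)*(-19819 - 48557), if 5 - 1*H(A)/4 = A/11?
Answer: -722539409661/220 ≈ -3.2843e+9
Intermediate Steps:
H(A) = 20 - 4*A/11
l(m) = m² + 1/(80 + m) + 14*m (l(m) = (m² + 14*m) + 1/(80 + m) = m² + 1/(80 + m) + 14*m)
(l(H(-5)) + 47251)*(-19819 - 48557) = ((1 + (20 - 4/11*(-5))³ + 94*(20 - 4/11*(-5))² + 1120*(20 - 4/11*(-5)))/(80 + (20 - 4/11*(-5))) + 47251)*(-19819 - 48557) = ((1 + (20 + 20/11)³ + 94*(20 + 20/11)² + 1120*(20 + 20/11))/(80 + (20 + 20/11)) + 47251)*(-68376) = ((1 + (240/11)³ + 94*(240/11)² + 1120*(240/11))/(80 + 240/11) + 47251)*(-68376) = ((1 + 13824000/1331 + 94*(57600/121) + 268800/11)/(1120/11) + 47251)*(-68376) = (11*(1 + 13824000/1331 + 5414400/121 + 268800/11)/1120 + 47251)*(-68376) = ((11/1120)*(105908531/1331) + 47251)*(-68376) = (105908531/135520 + 47251)*(-68376) = (6509364051/135520)*(-68376) = -722539409661/220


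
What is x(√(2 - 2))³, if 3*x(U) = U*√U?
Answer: 0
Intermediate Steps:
x(U) = U^(3/2)/3 (x(U) = (U*√U)/3 = U^(3/2)/3)
x(√(2 - 2))³ = ((√(2 - 2))^(3/2)/3)³ = ((√0)^(3/2)/3)³ = (0^(3/2)/3)³ = ((⅓)*0)³ = 0³ = 0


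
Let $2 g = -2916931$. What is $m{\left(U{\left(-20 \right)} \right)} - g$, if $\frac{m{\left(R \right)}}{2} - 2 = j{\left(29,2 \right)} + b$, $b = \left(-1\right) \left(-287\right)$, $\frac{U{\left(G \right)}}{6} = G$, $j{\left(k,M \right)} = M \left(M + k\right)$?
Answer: $\frac{2918335}{2} \approx 1.4592 \cdot 10^{6}$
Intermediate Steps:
$g = - \frac{2916931}{2}$ ($g = \frac{1}{2} \left(-2916931\right) = - \frac{2916931}{2} \approx -1.4585 \cdot 10^{6}$)
$U{\left(G \right)} = 6 G$
$b = 287$
$m{\left(R \right)} = 702$ ($m{\left(R \right)} = 4 + 2 \left(2 \left(2 + 29\right) + 287\right) = 4 + 2 \left(2 \cdot 31 + 287\right) = 4 + 2 \left(62 + 287\right) = 4 + 2 \cdot 349 = 4 + 698 = 702$)
$m{\left(U{\left(-20 \right)} \right)} - g = 702 - - \frac{2916931}{2} = 702 + \frac{2916931}{2} = \frac{2918335}{2}$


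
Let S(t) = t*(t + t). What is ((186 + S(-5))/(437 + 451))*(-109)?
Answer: -6431/222 ≈ -28.968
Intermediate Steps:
S(t) = 2*t² (S(t) = t*(2*t) = 2*t²)
((186 + S(-5))/(437 + 451))*(-109) = ((186 + 2*(-5)²)/(437 + 451))*(-109) = ((186 + 2*25)/888)*(-109) = ((186 + 50)*(1/888))*(-109) = (236*(1/888))*(-109) = (59/222)*(-109) = -6431/222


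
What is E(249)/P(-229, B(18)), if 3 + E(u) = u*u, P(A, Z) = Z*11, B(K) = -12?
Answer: -10333/22 ≈ -469.68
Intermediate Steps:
P(A, Z) = 11*Z
E(u) = -3 + u² (E(u) = -3 + u*u = -3 + u²)
E(249)/P(-229, B(18)) = (-3 + 249²)/((11*(-12))) = (-3 + 62001)/(-132) = 61998*(-1/132) = -10333/22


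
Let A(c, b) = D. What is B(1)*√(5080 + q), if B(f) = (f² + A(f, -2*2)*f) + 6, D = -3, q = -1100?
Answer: 8*√995 ≈ 252.35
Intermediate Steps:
A(c, b) = -3
B(f) = 6 + f² - 3*f (B(f) = (f² - 3*f) + 6 = 6 + f² - 3*f)
B(1)*√(5080 + q) = (6 + 1² - 3*1)*√(5080 - 1100) = (6 + 1 - 3)*√3980 = 4*(2*√995) = 8*√995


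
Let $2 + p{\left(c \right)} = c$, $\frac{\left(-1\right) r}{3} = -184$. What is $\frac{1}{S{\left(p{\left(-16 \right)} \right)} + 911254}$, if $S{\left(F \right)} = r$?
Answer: $\frac{1}{911806} \approx 1.0967 \cdot 10^{-6}$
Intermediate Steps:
$r = 552$ ($r = \left(-3\right) \left(-184\right) = 552$)
$p{\left(c \right)} = -2 + c$
$S{\left(F \right)} = 552$
$\frac{1}{S{\left(p{\left(-16 \right)} \right)} + 911254} = \frac{1}{552 + 911254} = \frac{1}{911806}$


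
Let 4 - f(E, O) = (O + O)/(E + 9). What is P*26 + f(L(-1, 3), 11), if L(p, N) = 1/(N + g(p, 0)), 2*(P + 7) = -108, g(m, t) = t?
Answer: -22181/14 ≈ -1584.4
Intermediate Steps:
P = -61 (P = -7 + (½)*(-108) = -7 - 54 = -61)
L(p, N) = 1/N (L(p, N) = 1/(N + 0) = 1/N)
f(E, O) = 4 - 2*O/(9 + E) (f(E, O) = 4 - (O + O)/(E + 9) = 4 - 2*O/(9 + E))
P*26 + f(L(-1, 3), 11) = -61*26 + 2*(18 - 1*11 + 2/3)/(9 + 1/3) = -1586 + 2*(18 - 11 + 2*(⅓))/(9 + ⅓) = -1586 + 2*(18 - 11 + ⅔)/(28/3) = -1586 + 2*(3/28)*(23/3) = -1586 + 23/14 = -22181/14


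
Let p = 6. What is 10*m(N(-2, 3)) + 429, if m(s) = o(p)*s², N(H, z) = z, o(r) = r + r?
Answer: 1509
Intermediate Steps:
o(r) = 2*r
m(s) = 12*s² (m(s) = (2*6)*s² = 12*s²)
10*m(N(-2, 3)) + 429 = 10*(12*3²) + 429 = 10*(12*9) + 429 = 10*108 + 429 = 1080 + 429 = 1509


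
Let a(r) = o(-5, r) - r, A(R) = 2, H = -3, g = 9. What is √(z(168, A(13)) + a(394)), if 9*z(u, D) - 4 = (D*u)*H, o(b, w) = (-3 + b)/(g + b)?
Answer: 2*I*√1142/3 ≈ 22.529*I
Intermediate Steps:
o(b, w) = (-3 + b)/(9 + b)
z(u, D) = 4/9 - D*u/3 (z(u, D) = 4/9 + ((D*u)*(-3))/9 = 4/9 + (-3*D*u)/9 = 4/9 - D*u/3)
a(r) = -2 - r (a(r) = (-3 - 5)/(9 - 5) - r = -8/4 - r = (¼)*(-8) - r = -2 - r)
√(z(168, A(13)) + a(394)) = √((4/9 - ⅓*2*168) + (-2 - 1*394)) = √((4/9 - 112) + (-2 - 394)) = √(-1004/9 - 396) = √(-4568/9) = 2*I*√1142/3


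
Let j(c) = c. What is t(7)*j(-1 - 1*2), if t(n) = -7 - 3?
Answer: 30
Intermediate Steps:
t(n) = -10
t(7)*j(-1 - 1*2) = -10*(-1 - 1*2) = -10*(-1 - 2) = -10*(-3) = 30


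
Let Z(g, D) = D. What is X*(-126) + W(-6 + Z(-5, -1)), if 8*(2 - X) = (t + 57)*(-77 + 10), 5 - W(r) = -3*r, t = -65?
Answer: 8174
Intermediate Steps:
W(r) = 5 + 3*r (W(r) = 5 - (-3)*r = 5 + 3*r)
X = -65 (X = 2 - (-65 + 57)*(-77 + 10)/8 = 2 - (-1)*(-67) = 2 - ⅛*536 = 2 - 67 = -65)
X*(-126) + W(-6 + Z(-5, -1)) = -65*(-126) + (5 + 3*(-6 - 1)) = 8190 + (5 + 3*(-7)) = 8190 + (5 - 21) = 8190 - 16 = 8174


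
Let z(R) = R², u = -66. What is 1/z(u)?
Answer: 1/4356 ≈ 0.00022957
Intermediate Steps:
1/z(u) = 1/((-66)²) = 1/4356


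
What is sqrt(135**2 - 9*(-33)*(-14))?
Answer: 3*sqrt(1563) ≈ 118.60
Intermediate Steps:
sqrt(135**2 - 9*(-33)*(-14)) = sqrt(18225 + 297*(-14)) = sqrt(18225 - 4158) = sqrt(14067) = 3*sqrt(1563)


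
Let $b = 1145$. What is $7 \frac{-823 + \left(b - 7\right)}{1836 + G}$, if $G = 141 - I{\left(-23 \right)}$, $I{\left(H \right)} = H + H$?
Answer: $\frac{315}{289} \approx 1.09$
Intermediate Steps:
$I{\left(H \right)} = 2 H$
$G = 187$ ($G = 141 - 2 \left(-23\right) = 141 - -46 = 141 + 46 = 187$)
$7 \frac{-823 + \left(b - 7\right)}{1836 + G} = 7 \frac{-823 + \left(1145 - 7\right)}{1836 + 187} = 7 \frac{-823 + \left(1145 - 7\right)}{2023} = 7 \left(-823 + 1138\right) \frac{1}{2023} = 7 \cdot 315 \cdot \frac{1}{2023} = 7 \cdot \frac{45}{289} = \frac{315}{289}$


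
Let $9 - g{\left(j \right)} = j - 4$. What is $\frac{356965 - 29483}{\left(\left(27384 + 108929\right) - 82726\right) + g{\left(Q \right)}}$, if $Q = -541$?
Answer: $\frac{327482}{54141} \approx 6.0487$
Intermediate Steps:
$g{\left(j \right)} = 13 - j$ ($g{\left(j \right)} = 9 - \left(j - 4\right) = 9 - \left(-4 + j\right) = 13 - j$)
$\frac{356965 - 29483}{\left(\left(27384 + 108929\right) - 82726\right) + g{\left(Q \right)}} = \frac{356965 - 29483}{\left(\left(27384 + 108929\right) - 82726\right) + \left(13 - -541\right)} = \frac{327482}{\left(136313 - 82726\right) + \left(13 + 541\right)} = \frac{327482}{53587 + 554} = \frac{327482}{54141}$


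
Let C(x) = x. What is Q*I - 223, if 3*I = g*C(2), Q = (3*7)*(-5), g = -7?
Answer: 267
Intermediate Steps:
Q = -105 (Q = 21*(-5) = -105)
I = -14/3 (I = (-7*2)/3 = (⅓)*(-14) = -14/3 ≈ -4.6667)
Q*I - 223 = -105*(-14/3) - 223 = 490 - 223 = 267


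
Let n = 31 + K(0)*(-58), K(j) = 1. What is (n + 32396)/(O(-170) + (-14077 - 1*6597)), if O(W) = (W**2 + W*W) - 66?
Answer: 32369/37060 ≈ 0.87342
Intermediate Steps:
O(W) = -66 + 2*W**2 (O(W) = (W**2 + W**2) - 66 = 2*W**2 - 66 = -66 + 2*W**2)
n = -27 (n = 31 + 1*(-58) = 31 - 58 = -27)
(n + 32396)/(O(-170) + (-14077 - 1*6597)) = (-27 + 32396)/((-66 + 2*(-170)**2) + (-14077 - 1*6597)) = 32369/((-66 + 2*28900) + (-14077 - 6597)) = 32369/((-66 + 57800) - 20674) = 32369/(57734 - 20674) = 32369/37060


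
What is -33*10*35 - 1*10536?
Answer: -22086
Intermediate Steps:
-33*10*35 - 1*10536 = -330*35 - 10536 = -11550 - 10536 = -22086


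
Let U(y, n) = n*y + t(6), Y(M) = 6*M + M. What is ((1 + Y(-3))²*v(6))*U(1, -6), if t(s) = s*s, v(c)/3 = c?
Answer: 216000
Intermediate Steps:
v(c) = 3*c
t(s) = s²
Y(M) = 7*M
U(y, n) = 36 + n*y (U(y, n) = n*y + 6² = n*y + 36 = 36 + n*y)
((1 + Y(-3))²*v(6))*U(1, -6) = ((1 + 7*(-3))²*(3*6))*(36 - 6*1) = ((1 - 21)²*18)*(36 - 6) = ((-20)²*18)*30 = (400*18)*30 = 7200*30 = 216000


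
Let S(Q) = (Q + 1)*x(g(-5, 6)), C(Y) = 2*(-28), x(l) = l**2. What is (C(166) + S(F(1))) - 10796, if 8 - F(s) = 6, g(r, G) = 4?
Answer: -10804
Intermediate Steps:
F(s) = 2 (F(s) = 8 - 1*6 = 8 - 6 = 2)
C(Y) = -56
S(Q) = 16 + 16*Q (S(Q) = (Q + 1)*4**2 = (1 + Q)*16 = 16 + 16*Q)
(C(166) + S(F(1))) - 10796 = (-56 + (16 + 16*2)) - 10796 = (-56 + (16 + 32)) - 10796 = (-56 + 48) - 10796 = -8 - 10796 = -10804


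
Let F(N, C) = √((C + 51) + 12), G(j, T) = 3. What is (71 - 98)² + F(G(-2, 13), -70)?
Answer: 729 + I*√7 ≈ 729.0 + 2.6458*I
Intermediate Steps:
F(N, C) = √(63 + C) (F(N, C) = √((51 + C) + 12) = √(63 + C))
(71 - 98)² + F(G(-2, 13), -70) = (71 - 98)² + √(63 - 70) = (-27)² + √(-7) = 729 + I*√7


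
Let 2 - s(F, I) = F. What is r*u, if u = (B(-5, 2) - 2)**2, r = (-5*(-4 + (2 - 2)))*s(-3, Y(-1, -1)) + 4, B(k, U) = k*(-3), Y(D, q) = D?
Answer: 17576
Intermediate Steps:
s(F, I) = 2 - F
B(k, U) = -3*k
r = 104 (r = (-5*(-4 + (2 - 2)))*(2 - 1*(-3)) + 4 = (-5*(-4 + 0))*(2 + 3) + 4 = -5*(-4)*5 + 4 = 20*5 + 4 = 100 + 4 = 104)
u = 169 (u = (-3*(-5) - 2)**2 = (15 - 2)**2 = 13**2 = 169)
r*u = 104*169 = 17576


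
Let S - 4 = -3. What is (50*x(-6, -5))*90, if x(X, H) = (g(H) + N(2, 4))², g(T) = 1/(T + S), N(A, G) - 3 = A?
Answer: 406125/4 ≈ 1.0153e+5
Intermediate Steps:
S = 1 (S = 4 - 3 = 1)
N(A, G) = 3 + A
g(T) = 1/(1 + T) (g(T) = 1/(T + 1) = 1/(1 + T))
x(X, H) = (5 + 1/(1 + H))² (x(X, H) = (1/(1 + H) + (3 + 2))² = (1/(1 + H) + 5)² = (5 + 1/(1 + H))²)
(50*x(-6, -5))*90 = (50*((6 + 5*(-5))²/(1 - 5)²))*90 = (50*((6 - 25)²/(-4)²))*90 = (50*((1/16)*(-19)²))*90 = (50*((1/16)*361))*90 = (50*(361/16))*90 = (9025/8)*90 = 406125/4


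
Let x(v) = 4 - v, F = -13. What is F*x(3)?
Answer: -13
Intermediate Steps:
F*x(3) = -13*(4 - 1*3) = -13*(4 - 3) = -13*1 = -13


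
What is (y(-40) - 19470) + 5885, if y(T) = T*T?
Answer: -11985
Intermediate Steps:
y(T) = T²
(y(-40) - 19470) + 5885 = ((-40)² - 19470) + 5885 = (1600 - 19470) + 5885 = -17870 + 5885 = -11985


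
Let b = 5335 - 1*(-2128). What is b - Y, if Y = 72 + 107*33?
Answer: 3860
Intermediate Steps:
b = 7463 (b = 5335 + 2128 = 7463)
Y = 3603 (Y = 72 + 3531 = 3603)
b - Y = 7463 - 1*3603 = 7463 - 3603 = 3860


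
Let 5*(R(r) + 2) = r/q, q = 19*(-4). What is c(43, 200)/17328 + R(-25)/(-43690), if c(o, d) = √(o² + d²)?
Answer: 147/3320440 + √41849/17328 ≈ 0.011850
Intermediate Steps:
q = -76
R(r) = -2 - r/380 (R(r) = -2 + (r/(-76))/5 = -2 + (r*(-1/76))/5 = -2 + (-r/76)/5 = -2 - r/380)
c(o, d) = √(d² + o²)
c(43, 200)/17328 + R(-25)/(-43690) = √(200² + 43²)/17328 + (-2 - 1/380*(-25))/(-43690) = √(40000 + 1849)*(1/17328) + (-2 + 5/76)*(-1/43690) = √41849*(1/17328) - 147/76*(-1/43690) = √41849/17328 + 147/3320440 = 147/3320440 + √41849/17328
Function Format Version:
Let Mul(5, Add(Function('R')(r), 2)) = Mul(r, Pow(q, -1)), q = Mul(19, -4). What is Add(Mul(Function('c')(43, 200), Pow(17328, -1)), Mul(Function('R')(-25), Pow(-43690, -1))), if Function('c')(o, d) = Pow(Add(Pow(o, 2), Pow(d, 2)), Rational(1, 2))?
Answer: Add(Rational(147, 3320440), Mul(Rational(1, 17328), Pow(41849, Rational(1, 2)))) ≈ 0.011850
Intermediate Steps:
q = -76
Function('R')(r) = Add(-2, Mul(Rational(-1, 380), r)) (Function('R')(r) = Add(-2, Mul(Rational(1, 5), Mul(r, Pow(-76, -1)))) = Add(-2, Mul(Rational(1, 5), Mul(r, Rational(-1, 76)))) = Add(-2, Mul(Rational(1, 5), Mul(Rational(-1, 76), r))) = Add(-2, Mul(Rational(-1, 380), r)))
Function('c')(o, d) = Pow(Add(Pow(d, 2), Pow(o, 2)), Rational(1, 2))
Add(Mul(Function('c')(43, 200), Pow(17328, -1)), Mul(Function('R')(-25), Pow(-43690, -1))) = Add(Mul(Pow(Add(Pow(200, 2), Pow(43, 2)), Rational(1, 2)), Pow(17328, -1)), Mul(Add(-2, Mul(Rational(-1, 380), -25)), Pow(-43690, -1))) = Add(Mul(Pow(Add(40000, 1849), Rational(1, 2)), Rational(1, 17328)), Mul(Add(-2, Rational(5, 76)), Rational(-1, 43690))) = Add(Mul(Pow(41849, Rational(1, 2)), Rational(1, 17328)), Mul(Rational(-147, 76), Rational(-1, 43690))) = Add(Mul(Rational(1, 17328), Pow(41849, Rational(1, 2))), Rational(147, 3320440)) = Add(Rational(147, 3320440), Mul(Rational(1, 17328), Pow(41849, Rational(1, 2))))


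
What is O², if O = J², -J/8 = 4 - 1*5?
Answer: 4096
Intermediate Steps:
J = 8 (J = -8*(4 - 1*5) = -8*(4 - 5) = -8*(-1) = 8)
O = 64 (O = 8² = 64)
O² = 64² = 4096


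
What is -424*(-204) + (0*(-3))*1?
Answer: 86496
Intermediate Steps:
-424*(-204) + (0*(-3))*1 = 86496 + 0*1 = 86496 + 0 = 86496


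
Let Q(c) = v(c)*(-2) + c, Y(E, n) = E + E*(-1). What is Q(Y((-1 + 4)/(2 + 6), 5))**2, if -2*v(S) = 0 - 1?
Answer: 1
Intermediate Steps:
v(S) = 1/2 (v(S) = -(0 - 1)/2 = -1/2*(-1) = 1/2)
Y(E, n) = 0 (Y(E, n) = E - E = 0)
Q(c) = -1 + c (Q(c) = (1/2)*(-2) + c = -1 + c)
Q(Y((-1 + 4)/(2 + 6), 5))**2 = (-1 + 0)**2 = (-1)**2 = 1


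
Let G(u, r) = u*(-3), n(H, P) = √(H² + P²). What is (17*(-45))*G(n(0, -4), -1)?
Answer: 9180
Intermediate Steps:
G(u, r) = -3*u
(17*(-45))*G(n(0, -4), -1) = (17*(-45))*(-3*√(0² + (-4)²)) = -(-2295)*√(0 + 16) = -(-2295)*√16 = -(-2295)*4 = -765*(-12) = 9180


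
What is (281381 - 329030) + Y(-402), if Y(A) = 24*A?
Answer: -57297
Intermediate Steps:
(281381 - 329030) + Y(-402) = (281381 - 329030) + 24*(-402) = -47649 - 9648 = -57297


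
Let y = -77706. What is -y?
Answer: 77706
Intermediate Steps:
-y = -1*(-77706) = 77706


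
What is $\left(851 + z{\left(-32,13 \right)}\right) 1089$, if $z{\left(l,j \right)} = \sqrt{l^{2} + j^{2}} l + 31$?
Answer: $960498 - 34848 \sqrt{1193} \approx -2.4315 \cdot 10^{5}$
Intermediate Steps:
$z{\left(l,j \right)} = 31 + l \sqrt{j^{2} + l^{2}}$ ($z{\left(l,j \right)} = \sqrt{j^{2} + l^{2}} l + 31 = l \sqrt{j^{2} + l^{2}} + 31 = 31 + l \sqrt{j^{2} + l^{2}}$)
$\left(851 + z{\left(-32,13 \right)}\right) 1089 = \left(851 + \left(31 - 32 \sqrt{13^{2} + \left(-32\right)^{2}}\right)\right) 1089 = \left(851 + \left(31 - 32 \sqrt{169 + 1024}\right)\right) 1089 = \left(851 + \left(31 - 32 \sqrt{1193}\right)\right) 1089 = \left(882 - 32 \sqrt{1193}\right) 1089 = 960498 - 34848 \sqrt{1193}$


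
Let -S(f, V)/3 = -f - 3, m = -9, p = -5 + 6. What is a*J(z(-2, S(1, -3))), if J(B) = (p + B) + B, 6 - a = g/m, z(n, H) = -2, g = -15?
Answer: -13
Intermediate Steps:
p = 1
S(f, V) = 9 + 3*f (S(f, V) = -3*(-f - 3) = -3*(-3 - f) = 9 + 3*f)
a = 13/3 (a = 6 - (-15)/(-9) = 6 - (-15)*(-1)/9 = 6 - 1*5/3 = 6 - 5/3 = 13/3 ≈ 4.3333)
J(B) = 1 + 2*B (J(B) = (1 + B) + B = 1 + 2*B)
a*J(z(-2, S(1, -3))) = 13*(1 + 2*(-2))/3 = 13*(1 - 4)/3 = (13/3)*(-3) = -13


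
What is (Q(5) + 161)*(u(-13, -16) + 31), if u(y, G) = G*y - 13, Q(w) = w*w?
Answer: 42036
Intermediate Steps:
Q(w) = w²
u(y, G) = -13 + G*y
(Q(5) + 161)*(u(-13, -16) + 31) = (5² + 161)*((-13 - 16*(-13)) + 31) = (25 + 161)*((-13 + 208) + 31) = 186*(195 + 31) = 186*226 = 42036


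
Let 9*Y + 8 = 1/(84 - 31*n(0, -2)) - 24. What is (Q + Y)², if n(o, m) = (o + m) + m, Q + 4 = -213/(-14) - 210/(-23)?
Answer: 25606443798961/90837137664 ≈ 281.89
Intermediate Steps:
Q = 6551/322 (Q = -4 + (-213/(-14) - 210/(-23)) = -4 + (-213*(-1/14) - 210*(-1/23)) = -4 + (213/14 + 210/23) = -4 + 7839/322 = 6551/322 ≈ 20.345)
n(o, m) = o + 2*m (n(o, m) = (m + o) + m = o + 2*m)
Y = -6655/1872 (Y = -8/9 + (1/(84 - 31*(0 + 2*(-2))) - 24)/9 = -8/9 + (1/(84 - 31*(0 - 4)) - 24)/9 = -8/9 + (1/(84 - 31*(-4)) - 24)/9 = -8/9 + (1/(84 + 124) - 24)/9 = -8/9 + (1/208 - 24)/9 = -8/9 + (⅑)*(-4991/208) = -8/9 - 4991/1872 = -6655/1872 ≈ -3.5550)
(Q + Y)² = (6551/322 - 6655/1872)² = (5060281/301392)² = 25606443798961/90837137664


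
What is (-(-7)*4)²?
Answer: 784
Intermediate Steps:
(-(-7)*4)² = (-1*(-28))² = 28² = 784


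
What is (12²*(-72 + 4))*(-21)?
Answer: 205632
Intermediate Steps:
(12²*(-72 + 4))*(-21) = (144*(-68))*(-21) = -9792*(-21) = 205632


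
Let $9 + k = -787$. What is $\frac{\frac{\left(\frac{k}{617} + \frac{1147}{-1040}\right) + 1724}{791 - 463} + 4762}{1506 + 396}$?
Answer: $\frac{1003367813261}{400315918080} \approx 2.5064$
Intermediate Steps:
$k = -796$ ($k = -9 - 787 = -796$)
$\frac{\frac{\left(\frac{k}{617} + \frac{1147}{-1040}\right) + 1724}{791 - 463} + 4762}{1506 + 396} = \frac{\frac{\left(- \frac{796}{617} + \frac{1147}{-1040}\right) + 1724}{791 - 463} + 4762}{1506 + 396} = \frac{\frac{\left(\left(-796\right) \frac{1}{617} + 1147 \left(- \frac{1}{1040}\right)\right) + 1724}{328} + 4762}{1902} = \left(\left(\left(- \frac{796}{617} - \frac{1147}{1040}\right) + 1724\right) \frac{1}{328} + 4762\right) \frac{1}{1902} = \left(\left(- \frac{1535539}{641680} + 1724\right) \frac{1}{328} + 4762\right) \frac{1}{1902} = \left(\frac{1104720781}{641680} \cdot \frac{1}{328} + 4762\right) \frac{1}{1902} = \left(\frac{1104720781}{210471040} + 4762\right) \frac{1}{1902} = \frac{1003367813261}{210471040} \cdot \frac{1}{1902} = \frac{1003367813261}{400315918080}$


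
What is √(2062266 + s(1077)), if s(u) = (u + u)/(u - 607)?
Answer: √113888892945/235 ≈ 1436.1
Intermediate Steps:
s(u) = 2*u/(-607 + u) (s(u) = (2*u)/(-607 + u) = 2*u/(-607 + u))
√(2062266 + s(1077)) = √(2062266 + 2*1077/(-607 + 1077)) = √(2062266 + 2*1077/470) = √(2062266 + 2*1077*(1/470)) = √(2062266 + 1077/235) = √(484633587/235) = √113888892945/235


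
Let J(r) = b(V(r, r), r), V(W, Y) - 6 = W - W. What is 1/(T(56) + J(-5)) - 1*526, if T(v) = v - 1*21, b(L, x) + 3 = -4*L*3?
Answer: -21041/40 ≈ -526.03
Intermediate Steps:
V(W, Y) = 6 (V(W, Y) = 6 + (W - W) = 6 + 0 = 6)
b(L, x) = -3 - 12*L (b(L, x) = -3 - 4*L*3 = -3 - 12*L)
J(r) = -75 (J(r) = -3 - 12*6 = -3 - 72 = -75)
T(v) = -21 + v (T(v) = v - 21 = -21 + v)
1/(T(56) + J(-5)) - 1*526 = 1/((-21 + 56) - 75) - 1*526 = 1/(35 - 75) - 526 = 1/(-40) - 526 = -1/40 - 526 = -21041/40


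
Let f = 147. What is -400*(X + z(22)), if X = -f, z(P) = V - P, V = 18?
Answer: 60400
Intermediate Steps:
z(P) = 18 - P
X = -147 (X = -1*147 = -147)
-400*(X + z(22)) = -400*(-147 + (18 - 1*22)) = -400*(-147 + (18 - 22)) = -400*(-147 - 4) = -400*(-151) = 60400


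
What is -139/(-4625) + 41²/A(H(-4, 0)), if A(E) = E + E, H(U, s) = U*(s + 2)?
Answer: -7772401/74000 ≈ -105.03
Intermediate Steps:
H(U, s) = U*(2 + s)
A(E) = 2*E
-139/(-4625) + 41²/A(H(-4, 0)) = -139/(-4625) + 41²/((2*(-4*(2 + 0)))) = -139*(-1/4625) + 1681/((2*(-4*2))) = 139/4625 + 1681/((2*(-8))) = 139/4625 + 1681/(-16) = 139/4625 + 1681*(-1/16) = 139/4625 - 1681/16 = -7772401/74000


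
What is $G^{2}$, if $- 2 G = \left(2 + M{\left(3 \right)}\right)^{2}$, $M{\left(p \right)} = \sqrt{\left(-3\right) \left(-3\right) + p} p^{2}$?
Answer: $242032 + 35136 \sqrt{3} \approx 3.0289 \cdot 10^{5}$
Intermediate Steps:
$M{\left(p \right)} = p^{2} \sqrt{9 + p}$ ($M{\left(p \right)} = \sqrt{9 + p} p^{2} = p^{2} \sqrt{9 + p}$)
$G = - \frac{\left(2 + 18 \sqrt{3}\right)^{2}}{2}$ ($G = - \frac{\left(2 + 3^{2} \sqrt{9 + 3}\right)^{2}}{2} = - \frac{\left(2 + 9 \sqrt{12}\right)^{2}}{2} = - \frac{\left(2 + 9 \cdot 2 \sqrt{3}\right)^{2}}{2} = - \frac{\left(2 + 18 \sqrt{3}\right)^{2}}{2} \approx -550.35$)
$G^{2} = \left(-488 - 36 \sqrt{3}\right)^{2}$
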